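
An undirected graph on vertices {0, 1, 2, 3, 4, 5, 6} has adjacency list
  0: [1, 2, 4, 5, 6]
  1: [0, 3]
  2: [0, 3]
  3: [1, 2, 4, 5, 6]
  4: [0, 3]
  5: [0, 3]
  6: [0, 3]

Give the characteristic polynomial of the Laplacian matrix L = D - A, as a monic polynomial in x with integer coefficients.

x^7 - 20x^6 + 155x^5 - 600x^4 + 1240x^3 - 1312x^2 + 560x

Each diagonal entry of L is the vertex degree and each off-diagonal entry is -1 where an edge is present, 0 otherwise; in the order [0, 1, 2, 3, 4, 5, 6] the diagonal is [5, 2, 2, 5, 2, 2, 2]. The eigenvalues of L are [0, 2, 2, 2, 2, 5, 7]; the characteristic polynomial is the product of (x - lambda_i), which multiplies out to x^7 - 20x^6 + 155x^5 - 600x^4 + 1240x^3 - 1312x^2 + 560x. The constant term is 0 because L is singular (the all-ones vector lies in its kernel). The eigenvalues sum to 20, which equals trace(L) = 2|E|.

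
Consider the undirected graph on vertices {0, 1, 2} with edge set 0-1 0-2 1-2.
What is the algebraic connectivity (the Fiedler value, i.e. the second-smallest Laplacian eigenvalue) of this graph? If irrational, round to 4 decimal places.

With the vertex order [0, 1, 2], the degrees are [2, 2, 2], giving D = diag(2, 2, 2) and L = D - A. Computing the eigenvalues of L and sorting gives [0, 3, 3]. The Fiedler value lambda_2 = 3 is strictly positive, so the graph is connected. By the matrix-tree theorem the graph has (1/3) * product of the nonzero eigenvalues = 3 spanning trees. There is one zero in the spectrum, matching the 1 component.

3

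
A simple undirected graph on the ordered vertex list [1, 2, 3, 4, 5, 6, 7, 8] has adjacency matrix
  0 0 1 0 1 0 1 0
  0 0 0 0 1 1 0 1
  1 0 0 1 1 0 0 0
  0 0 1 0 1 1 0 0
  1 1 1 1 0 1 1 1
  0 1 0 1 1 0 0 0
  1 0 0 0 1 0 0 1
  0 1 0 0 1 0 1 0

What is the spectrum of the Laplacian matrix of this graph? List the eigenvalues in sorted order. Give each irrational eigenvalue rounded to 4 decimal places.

Reading degrees in the order [1, 2, 3, 4, 5, 6, 7, 8] gives [3, 3, 3, 3, 7, 3, 3, 3]; set D = diag(3, 3, 3, 3, 7, 3, 3, 3) and form L = D - A. The multiplicity of 0 as a Laplacian eigenvalue equals the number of connected components. The single zero eigenvalue shows the graph is connected. By the matrix-tree theorem the graph has (1/8) * product of the nonzero eigenvalues = 841 spanning trees.

[0, 1.7530, 1.7530, 3.4450, 3.4450, 4.8019, 4.8019, 8]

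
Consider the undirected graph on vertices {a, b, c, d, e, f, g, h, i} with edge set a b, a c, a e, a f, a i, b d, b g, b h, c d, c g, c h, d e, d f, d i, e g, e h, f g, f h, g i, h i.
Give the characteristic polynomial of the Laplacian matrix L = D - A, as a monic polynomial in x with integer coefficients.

Each diagonal entry of L is the vertex degree and each off-diagonal entry is -1 where an edge is present, 0 otherwise; in the order [a, b, c, d, e, f, g, h, i] the diagonal is [5, 4, 4, 5, 4, 4, 5, 5, 4]. The eigenvalues of L are [0, 4, 4, 4, 4, 5, 5, 5, 9]; the characteristic polynomial is the product of (x - lambda_i), which multiplies out to x^9 - 40x^8 + 690x^7 - 6720x^6 + 40485x^5 - 154704x^4 + 366560x^3 - 492800x^2 + 288000x. The constant term is 0 because L is singular (the all-ones vector lies in its kernel). The eigenvalues sum to 40, which equals trace(L) = 2|E|.

x^9 - 40x^8 + 690x^7 - 6720x^6 + 40485x^5 - 154704x^4 + 366560x^3 - 492800x^2 + 288000x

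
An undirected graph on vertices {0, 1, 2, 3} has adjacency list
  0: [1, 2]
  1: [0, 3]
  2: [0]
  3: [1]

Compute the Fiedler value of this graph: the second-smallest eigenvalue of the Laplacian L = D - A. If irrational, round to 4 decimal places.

Each diagonal entry of L is the vertex degree and each off-diagonal entry is -1 where an edge is present, 0 otherwise; in the order [0, 1, 2, 3] the diagonal is [2, 2, 1, 1]. The sorted Laplacian eigenvalues are [0, 0.5858, 2, 3.4142]; the algebraic connectivity is the second entry, 0.5858. There is one zero in the spectrum, matching the 1 component.

0.5858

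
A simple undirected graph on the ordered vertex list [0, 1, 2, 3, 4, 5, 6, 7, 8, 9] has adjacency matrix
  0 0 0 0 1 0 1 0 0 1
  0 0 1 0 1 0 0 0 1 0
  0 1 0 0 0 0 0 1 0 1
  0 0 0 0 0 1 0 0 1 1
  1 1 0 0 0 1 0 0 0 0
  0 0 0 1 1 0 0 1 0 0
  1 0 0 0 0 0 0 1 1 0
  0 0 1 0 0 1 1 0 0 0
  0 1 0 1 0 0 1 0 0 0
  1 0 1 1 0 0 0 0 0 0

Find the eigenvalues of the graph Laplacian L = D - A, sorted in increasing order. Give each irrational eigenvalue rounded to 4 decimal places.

[0, 2, 2, 2, 2, 2, 5, 5, 5, 5]

Each diagonal entry of L is the vertex degree and each off-diagonal entry is -1 where an edge is present, 0 otherwise; in the order [0, 1, 2, 3, 4, 5, 6, 7, 8, 9] the diagonal is [3, 3, 3, 3, 3, 3, 3, 3, 3, 3]. L is symmetric positive semidefinite, so every eigenvalue is real and nonnegative. There is one zero in the spectrum, matching the 1 component. The eigenvalues sum to 30, which equals trace(L) = 2|E|.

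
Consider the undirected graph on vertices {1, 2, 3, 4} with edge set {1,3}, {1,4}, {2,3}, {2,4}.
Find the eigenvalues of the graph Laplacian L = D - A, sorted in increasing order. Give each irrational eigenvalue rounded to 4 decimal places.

With the vertex order [1, 2, 3, 4], the degrees are [2, 2, 2, 2], giving D = diag(2, 2, 2, 2) and L = D - A. Since every row of L sums to 0, the all-ones vector is in the kernel and 0 is an eigenvalue. The single zero eigenvalue shows the graph is connected. The largest eigenvalue, 4, is at most the vertex count 4. There is one zero in the spectrum, matching the 1 component.

[0, 2, 2, 4]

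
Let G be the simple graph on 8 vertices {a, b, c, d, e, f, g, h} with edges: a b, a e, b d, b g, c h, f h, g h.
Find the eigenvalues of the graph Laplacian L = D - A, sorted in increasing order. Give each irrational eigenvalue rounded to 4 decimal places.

[0, 0.2137, 0.6177, 1, 1.4977, 2.3537, 3.8408, 4.4763]

Reading degrees in the order [a, b, c, d, e, f, g, h] gives [2, 3, 1, 1, 1, 1, 2, 3]; set D = diag(2, 3, 1, 1, 1, 1, 2, 3) and form L = D - A. Since every row of L sums to 0, the all-ones vector is in the kernel and 0 is an eigenvalue. The single zero eigenvalue shows the graph is connected. There is one zero in the spectrum, matching the 1 component.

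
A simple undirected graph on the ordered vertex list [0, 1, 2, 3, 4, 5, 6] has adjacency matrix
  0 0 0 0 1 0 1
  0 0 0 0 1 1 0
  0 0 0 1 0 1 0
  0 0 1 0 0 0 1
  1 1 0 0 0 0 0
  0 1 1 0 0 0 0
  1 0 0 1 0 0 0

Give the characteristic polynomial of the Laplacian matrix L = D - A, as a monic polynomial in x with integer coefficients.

x^7 - 14x^6 + 77x^5 - 210x^4 + 294x^3 - 196x^2 + 49x

With the vertex order [0, 1, 2, 3, 4, 5, 6], the degrees are [2, 2, 2, 2, 2, 2, 2], giving D = diag(2, 2, 2, 2, 2, 2, 2) and L = D - A. L has integer entries, so p(x) = det(xI - L) has integer coefficients. Expanding the determinant yields x^7 - 14x^6 + 77x^5 - 210x^4 + 294x^3 - 196x^2 + 49x. Since p(0) = det(-L) = 0, x divides p(x). By the matrix-tree theorem the graph has (1/7) * product of the nonzero eigenvalues = 7 spanning trees. The largest eigenvalue, 3.8019, is at most the vertex count 7.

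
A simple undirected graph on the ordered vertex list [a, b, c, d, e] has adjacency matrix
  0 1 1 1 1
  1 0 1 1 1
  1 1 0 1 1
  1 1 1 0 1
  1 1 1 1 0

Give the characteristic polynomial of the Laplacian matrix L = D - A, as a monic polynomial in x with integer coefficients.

x^5 - 20x^4 + 150x^3 - 500x^2 + 625x

With the vertex order [a, b, c, d, e], the degrees are [4, 4, 4, 4, 4], giving D = diag(4, 4, 4, 4, 4) and L = D - A. Computing det(xI - L) by cofactor expansion (or equivalently via sum-over-permutations) gives x^5 - 20x^4 + 150x^3 - 500x^2 + 625x. The coefficient of x^4 equals -trace(L) = -20, matching the sum of degrees. There is one zero in the spectrum, matching the 1 component.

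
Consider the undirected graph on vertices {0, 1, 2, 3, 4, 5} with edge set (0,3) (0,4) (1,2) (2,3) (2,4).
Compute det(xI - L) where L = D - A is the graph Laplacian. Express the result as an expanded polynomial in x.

Each diagonal entry of L is the vertex degree and each off-diagonal entry is -1 where an edge is present, 0 otherwise; in the order [0, 1, 2, 3, 4, 5] the diagonal is [2, 1, 3, 2, 2, 0]. Computing det(xI - L) by cofactor expansion (or equivalently via sum-over-permutations) gives x^6 - 10x^5 + 34x^4 - 46x^3 + 20x^2. The coefficient of x^5 equals -trace(L) = -10, matching the sum of degrees.

x^6 - 10x^5 + 34x^4 - 46x^3 + 20x^2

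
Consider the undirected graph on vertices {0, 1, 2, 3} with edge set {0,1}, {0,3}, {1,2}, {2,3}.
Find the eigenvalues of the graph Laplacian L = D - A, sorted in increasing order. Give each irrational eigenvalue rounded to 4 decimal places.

With the vertex order [0, 1, 2, 3], the degrees are [2, 2, 2, 2], giving D = diag(2, 2, 2, 2) and L = D - A. Diagonalising L (or applying a numerical eigensolver to the 4x4 matrix) gives the spectrum above. There is one zero in the spectrum, matching the 1 component.

[0, 2, 2, 4]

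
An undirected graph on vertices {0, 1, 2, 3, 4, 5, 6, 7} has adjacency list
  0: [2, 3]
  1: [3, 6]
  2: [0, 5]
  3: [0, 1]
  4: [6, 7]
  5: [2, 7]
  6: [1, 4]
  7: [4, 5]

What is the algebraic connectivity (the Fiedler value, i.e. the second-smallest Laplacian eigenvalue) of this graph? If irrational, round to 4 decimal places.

0.5858

Reading degrees in the order [0, 1, 2, 3, 4, 5, 6, 7] gives [2, 2, 2, 2, 2, 2, 2, 2]; set D = diag(2, 2, 2, 2, 2, 2, 2, 2) and form L = D - A. The sorted Laplacian eigenvalues are [0, 0.5858, 0.5858, 2, 2, 3.4142, 3.4142, 4]; the algebraic connectivity is the second entry, 0.5858. There is one zero in the spectrum, matching the 1 component.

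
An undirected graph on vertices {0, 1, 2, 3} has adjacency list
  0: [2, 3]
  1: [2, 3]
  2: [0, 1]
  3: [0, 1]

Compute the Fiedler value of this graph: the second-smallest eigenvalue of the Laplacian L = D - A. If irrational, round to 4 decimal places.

2

With the vertex order [0, 1, 2, 3], the degrees are [2, 2, 2, 2], giving D = diag(2, 2, 2, 2) and L = D - A. The smallest Laplacian eigenvalue is always 0. The next one, lambda_2 = 2, measures how hard the graph is to disconnect: larger values mean better connectivity. By the matrix-tree theorem the graph has (1/4) * product of the nonzero eigenvalues = 4 spanning trees.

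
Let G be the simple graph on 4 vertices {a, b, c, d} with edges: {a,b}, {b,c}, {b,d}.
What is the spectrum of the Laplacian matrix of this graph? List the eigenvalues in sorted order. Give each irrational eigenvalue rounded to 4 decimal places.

Reading degrees in the order [a, b, c, d] gives [1, 3, 1, 1]; set D = diag(1, 3, 1, 1) and form L = D - A. L is symmetric positive semidefinite, so every eigenvalue is real and nonnegative. The single zero eigenvalue shows the graph is connected. By the matrix-tree theorem the graph has (1/4) * product of the nonzero eigenvalues = 1 spanning tree.

[0, 1, 1, 4]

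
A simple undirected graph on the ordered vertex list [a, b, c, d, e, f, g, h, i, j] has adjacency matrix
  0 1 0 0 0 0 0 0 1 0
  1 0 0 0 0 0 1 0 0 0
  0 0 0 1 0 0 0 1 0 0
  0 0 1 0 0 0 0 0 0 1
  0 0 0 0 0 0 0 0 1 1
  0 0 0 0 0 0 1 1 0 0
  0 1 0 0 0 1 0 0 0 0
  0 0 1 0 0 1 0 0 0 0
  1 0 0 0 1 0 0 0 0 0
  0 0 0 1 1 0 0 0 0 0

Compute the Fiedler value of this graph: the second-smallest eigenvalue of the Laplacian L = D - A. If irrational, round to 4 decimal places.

0.3820

Reading degrees in the order [a, b, c, d, e, f, g, h, i, j] gives [2, 2, 2, 2, 2, 2, 2, 2, 2, 2]; set D = diag(2, 2, 2, 2, 2, 2, 2, 2, 2, 2) and form L = D - A. The sorted Laplacian eigenvalues are [0, 0.3820, 0.3820, 1.3820, 1.3820, 2.6180, 2.6180, 3.6180, 3.6180, 4]; the algebraic connectivity is the second entry, 0.3820.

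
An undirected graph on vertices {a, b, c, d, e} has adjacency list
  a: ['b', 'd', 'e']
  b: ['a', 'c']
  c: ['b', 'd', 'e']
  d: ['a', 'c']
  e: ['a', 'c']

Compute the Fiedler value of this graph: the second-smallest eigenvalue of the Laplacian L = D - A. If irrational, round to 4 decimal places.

With the vertex order [a, b, c, d, e], the degrees are [3, 2, 3, 2, 2], giving D = diag(3, 2, 3, 2, 2) and L = D - A. The smallest Laplacian eigenvalue is always 0. The next one, lambda_2 = 2, measures how hard the graph is to disconnect: larger values mean better connectivity.

2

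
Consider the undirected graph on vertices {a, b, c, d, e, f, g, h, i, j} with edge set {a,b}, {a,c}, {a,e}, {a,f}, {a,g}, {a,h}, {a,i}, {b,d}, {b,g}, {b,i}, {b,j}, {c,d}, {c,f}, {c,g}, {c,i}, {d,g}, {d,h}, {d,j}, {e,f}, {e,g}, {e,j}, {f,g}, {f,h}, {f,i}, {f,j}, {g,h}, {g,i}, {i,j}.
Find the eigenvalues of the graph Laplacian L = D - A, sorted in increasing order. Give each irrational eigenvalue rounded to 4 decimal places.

[0, 3.4885, 3.8149, 4.3864, 5.2247, 5.6902, 7.5231, 8.2140, 8.3880, 9.2700]

Each diagonal entry of L is the vertex degree and each off-diagonal entry is -1 where an edge is present, 0 otherwise; in the order [a, b, c, d, e, f, g, h, i, j] the diagonal is [7, 5, 5, 5, 4, 7, 8, 4, 6, 5]. Since every row of L sums to 0, the all-ones vector is in the kernel and 0 is an eigenvalue. The single zero eigenvalue shows the graph is connected. The largest eigenvalue, 9.2700, is at most the vertex count 10.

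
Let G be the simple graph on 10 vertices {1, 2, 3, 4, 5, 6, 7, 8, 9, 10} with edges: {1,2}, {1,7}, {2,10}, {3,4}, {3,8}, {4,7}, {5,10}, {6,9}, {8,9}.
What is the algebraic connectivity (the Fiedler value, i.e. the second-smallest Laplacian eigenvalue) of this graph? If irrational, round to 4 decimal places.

0.0979

Each diagonal entry of L is the vertex degree and each off-diagonal entry is -1 where an edge is present, 0 otherwise; in the order [1, 2, 3, 4, 5, 6, 7, 8, 9, 10] the diagonal is [2, 2, 2, 2, 1, 1, 2, 2, 2, 2]. The smallest Laplacian eigenvalue is always 0. The next one, lambda_2 = 0.0979, measures how hard the graph is to disconnect: larger values mean better connectivity. The eigenvalues sum to 18, which equals trace(L) = 2|E|.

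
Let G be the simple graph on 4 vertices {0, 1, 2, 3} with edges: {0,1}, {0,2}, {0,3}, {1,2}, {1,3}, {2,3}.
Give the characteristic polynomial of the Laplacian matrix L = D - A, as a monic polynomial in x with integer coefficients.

With the vertex order [0, 1, 2, 3], the degrees are [3, 3, 3, 3], giving D = diag(3, 3, 3, 3) and L = D - A. The eigenvalues of L are [0, 4, 4, 4]; the characteristic polynomial is the product of (x - lambda_i), which multiplies out to x^4 - 12x^3 + 48x^2 - 64x. The coefficient of x^3 equals -trace(L) = -12, matching the sum of degrees.

x^4 - 12x^3 + 48x^2 - 64x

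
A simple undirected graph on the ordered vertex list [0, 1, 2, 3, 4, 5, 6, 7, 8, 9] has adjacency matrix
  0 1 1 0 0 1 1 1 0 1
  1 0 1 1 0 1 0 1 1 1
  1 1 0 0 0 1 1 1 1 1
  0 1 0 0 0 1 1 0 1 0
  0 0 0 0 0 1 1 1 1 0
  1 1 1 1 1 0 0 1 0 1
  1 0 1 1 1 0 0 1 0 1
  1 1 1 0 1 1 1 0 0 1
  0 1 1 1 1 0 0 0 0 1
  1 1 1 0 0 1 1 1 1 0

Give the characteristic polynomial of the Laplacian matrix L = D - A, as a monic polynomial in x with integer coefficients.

Each diagonal entry of L is the vertex degree and each off-diagonal entry is -1 where an edge is present, 0 otherwise; in the order [0, 1, 2, 3, 4, 5, 6, 7, 8, 9] the diagonal is [6, 7, 7, 4, 4, 7, 6, 7, 5, 7]. Computing det(xI - L) by cofactor expansion (or equivalently via sum-over-permutations) gives x^10 - 60x^9 + 1583x^8 - 24088x^7 + 232812x^6 - 1481070x^5 + 6197204x^4 - 16434870x^3 + 25050208x^2 - 16711040x. Since p(0) = det(-L) = 0, x divides p(x). The eigenvalues sum to 60, which equals trace(L) = 2|E|. The largest eigenvalue, 9.2659, is at most the vertex count 10.

x^10 - 60x^9 + 1583x^8 - 24088x^7 + 232812x^6 - 1481070x^5 + 6197204x^4 - 16434870x^3 + 25050208x^2 - 16711040x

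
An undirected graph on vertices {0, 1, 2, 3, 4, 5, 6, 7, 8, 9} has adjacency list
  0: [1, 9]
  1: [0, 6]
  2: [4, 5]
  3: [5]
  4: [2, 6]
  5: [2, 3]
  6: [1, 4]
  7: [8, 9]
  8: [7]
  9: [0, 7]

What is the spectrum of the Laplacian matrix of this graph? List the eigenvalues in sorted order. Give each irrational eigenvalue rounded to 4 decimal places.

With the vertex order [0, 1, 2, 3, 4, 5, 6, 7, 8, 9], the degrees are [2, 2, 2, 1, 2, 2, 2, 2, 1, 2], giving D = diag(2, 2, 2, 1, 2, 2, 2, 2, 1, 2) and L = D - A. Since every row of L sums to 0, the all-ones vector is in the kernel and 0 is an eigenvalue. There is one zero in the spectrum, matching the 1 component.

[0, 0.0979, 0.3820, 0.8244, 1.3820, 2, 2.6180, 3.1756, 3.6180, 3.9021]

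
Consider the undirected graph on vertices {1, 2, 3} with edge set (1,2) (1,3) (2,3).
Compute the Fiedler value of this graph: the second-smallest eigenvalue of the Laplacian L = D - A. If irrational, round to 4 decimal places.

Reading degrees in the order [1, 2, 3] gives [2, 2, 2]; set D = diag(2, 2, 2) and form L = D - A. The smallest Laplacian eigenvalue is always 0. The next one, lambda_2 = 3, measures how hard the graph is to disconnect: larger values mean better connectivity. The largest eigenvalue, 3, is at most the vertex count 3.

3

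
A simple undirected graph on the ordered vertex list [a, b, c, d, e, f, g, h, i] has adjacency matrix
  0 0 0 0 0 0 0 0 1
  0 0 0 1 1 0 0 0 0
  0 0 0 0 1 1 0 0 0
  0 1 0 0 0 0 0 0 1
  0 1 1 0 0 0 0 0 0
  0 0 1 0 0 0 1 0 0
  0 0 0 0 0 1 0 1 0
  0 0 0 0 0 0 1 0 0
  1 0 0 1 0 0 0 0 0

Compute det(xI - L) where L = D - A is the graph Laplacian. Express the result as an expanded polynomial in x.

x^9 - 16x^8 + 105x^7 - 364x^6 + 715x^5 - 792x^4 + 462x^3 - 120x^2 + 9x

Reading degrees in the order [a, b, c, d, e, f, g, h, i] gives [1, 2, 2, 2, 2, 2, 2, 1, 2]; set D = diag(1, 2, 2, 2, 2, 2, 2, 1, 2) and form L = D - A. L has integer entries, so p(x) = det(xI - L) has integer coefficients. Expanding the determinant yields x^9 - 16x^8 + 105x^7 - 364x^6 + 715x^5 - 792x^4 + 462x^3 - 120x^2 + 9x. The coefficient of x^8 equals -trace(L) = -16, matching the sum of degrees. The eigenvalues sum to 16, which equals trace(L) = 2|E|.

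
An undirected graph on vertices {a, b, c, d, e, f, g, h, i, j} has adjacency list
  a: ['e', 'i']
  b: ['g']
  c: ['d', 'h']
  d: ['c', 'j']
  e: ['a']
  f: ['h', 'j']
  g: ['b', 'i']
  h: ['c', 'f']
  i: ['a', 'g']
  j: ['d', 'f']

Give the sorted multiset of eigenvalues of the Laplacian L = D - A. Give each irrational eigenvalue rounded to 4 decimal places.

[0, 0, 0.3820, 1.3820, 1.3820, 1.3820, 2.6180, 3.6180, 3.6180, 3.6180]

With the vertex order [a, b, c, d, e, f, g, h, i, j], the degrees are [2, 1, 2, 2, 1, 2, 2, 2, 2, 2], giving D = diag(2, 1, 2, 2, 1, 2, 2, 2, 2, 2) and L = D - A. Since every row of L sums to 0, the all-ones vector is in the kernel and 0 is an eigenvalue. The 2 zero eigenvalues correspond to the 2 connected components. The largest eigenvalue, 3.6180, is at most the vertex count 10. The eigenvalues sum to 18, which equals trace(L) = 2|E|.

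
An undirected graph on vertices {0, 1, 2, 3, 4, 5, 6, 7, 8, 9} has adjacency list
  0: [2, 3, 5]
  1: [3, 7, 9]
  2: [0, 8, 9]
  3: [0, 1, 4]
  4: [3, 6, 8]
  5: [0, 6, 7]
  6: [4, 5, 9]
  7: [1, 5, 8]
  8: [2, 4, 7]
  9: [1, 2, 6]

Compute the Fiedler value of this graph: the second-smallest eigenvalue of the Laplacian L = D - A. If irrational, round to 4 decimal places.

With the vertex order [0, 1, 2, 3, 4, 5, 6, 7, 8, 9], the degrees are [3, 3, 3, 3, 3, 3, 3, 3, 3, 3], giving D = diag(3, 3, 3, 3, 3, 3, 3, 3, 3, 3) and L = D - A. Computing the eigenvalues of L and sorting gives [0, 2, 2, 2, 2, 2, 5, 5, 5, 5]. The Fiedler value lambda_2 = 2 is strictly positive, so the graph is connected. There is one zero in the spectrum, matching the 1 component. The largest eigenvalue, 5, is at most the vertex count 10.

2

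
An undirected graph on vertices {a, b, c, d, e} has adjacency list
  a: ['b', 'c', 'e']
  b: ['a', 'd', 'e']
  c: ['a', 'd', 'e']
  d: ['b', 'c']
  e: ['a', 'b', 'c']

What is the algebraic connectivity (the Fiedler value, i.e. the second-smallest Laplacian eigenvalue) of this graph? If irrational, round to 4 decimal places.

Reading degrees in the order [a, b, c, d, e] gives [3, 3, 3, 2, 3]; set D = diag(3, 3, 3, 2, 3) and form L = D - A. The smallest Laplacian eigenvalue is always 0. The next one, lambda_2 = 2, measures how hard the graph is to disconnect: larger values mean better connectivity. The eigenvalues sum to 14, which equals trace(L) = 2|E|.

2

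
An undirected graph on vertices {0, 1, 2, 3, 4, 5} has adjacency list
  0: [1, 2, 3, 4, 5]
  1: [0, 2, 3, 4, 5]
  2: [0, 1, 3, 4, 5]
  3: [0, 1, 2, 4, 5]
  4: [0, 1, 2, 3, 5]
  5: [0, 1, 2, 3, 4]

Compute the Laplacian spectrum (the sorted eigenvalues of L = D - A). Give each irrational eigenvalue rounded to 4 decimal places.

With the vertex order [0, 1, 2, 3, 4, 5], the degrees are [5, 5, 5, 5, 5, 5], giving D = diag(5, 5, 5, 5, 5, 5) and L = D - A. L is symmetric positive semidefinite, so every eigenvalue is real and nonnegative. The single zero eigenvalue shows the graph is connected. The largest eigenvalue, 6, is at most the vertex count 6.

[0, 6, 6, 6, 6, 6]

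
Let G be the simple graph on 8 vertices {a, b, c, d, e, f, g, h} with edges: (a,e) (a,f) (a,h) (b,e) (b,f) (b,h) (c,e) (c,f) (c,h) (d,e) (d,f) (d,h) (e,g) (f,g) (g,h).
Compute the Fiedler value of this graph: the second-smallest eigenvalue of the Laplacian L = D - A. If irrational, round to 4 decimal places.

3

Reading degrees in the order [a, b, c, d, e, f, g, h] gives [3, 3, 3, 3, 5, 5, 3, 5]; set D = diag(3, 3, 3, 3, 5, 5, 3, 5) and form L = D - A. The smallest Laplacian eigenvalue is always 0. The next one, lambda_2 = 3, measures how hard the graph is to disconnect: larger values mean better connectivity. The eigenvalues sum to 30, which equals trace(L) = 2|E|.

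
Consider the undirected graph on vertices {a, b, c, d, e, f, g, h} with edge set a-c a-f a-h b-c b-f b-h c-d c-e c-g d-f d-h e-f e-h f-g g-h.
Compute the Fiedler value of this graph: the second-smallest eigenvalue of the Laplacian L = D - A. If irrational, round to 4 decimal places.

Reading degrees in the order [a, b, c, d, e, f, g, h] gives [3, 3, 5, 3, 3, 5, 3, 5]; set D = diag(3, 3, 5, 3, 3, 5, 3, 5) and form L = D - A. The smallest Laplacian eigenvalue is always 0. The next one, lambda_2 = 3, measures how hard the graph is to disconnect: larger values mean better connectivity. There is one zero in the spectrum, matching the 1 component.

3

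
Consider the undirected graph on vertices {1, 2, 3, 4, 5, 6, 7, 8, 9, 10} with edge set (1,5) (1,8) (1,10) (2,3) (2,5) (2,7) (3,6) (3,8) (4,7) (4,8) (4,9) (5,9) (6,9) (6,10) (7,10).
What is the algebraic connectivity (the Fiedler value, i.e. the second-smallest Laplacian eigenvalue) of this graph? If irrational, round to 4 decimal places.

With the vertex order [1, 2, 3, 4, 5, 6, 7, 8, 9, 10], the degrees are [3, 3, 3, 3, 3, 3, 3, 3, 3, 3], giving D = diag(3, 3, 3, 3, 3, 3, 3, 3, 3, 3) and L = D - A. Computing the eigenvalues of L and sorting gives [0, 2, 2, 2, 2, 2, 5, 5, 5, 5]. The Fiedler value lambda_2 = 2 is strictly positive, so the graph is connected. There is one zero in the spectrum, matching the 1 component.

2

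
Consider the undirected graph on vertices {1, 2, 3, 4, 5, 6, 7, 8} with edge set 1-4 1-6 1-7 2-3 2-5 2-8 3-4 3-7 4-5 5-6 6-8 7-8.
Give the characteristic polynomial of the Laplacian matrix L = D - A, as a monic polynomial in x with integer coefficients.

x^8 - 24x^7 + 240x^6 - 1296x^5 + 4080x^4 - 7488x^3 + 7424x^2 - 3072x

With the vertex order [1, 2, 3, 4, 5, 6, 7, 8], the degrees are [3, 3, 3, 3, 3, 3, 3, 3], giving D = diag(3, 3, 3, 3, 3, 3, 3, 3) and L = D - A. Computing det(xI - L) by cofactor expansion (or equivalently via sum-over-permutations) gives x^8 - 24x^7 + 240x^6 - 1296x^5 + 4080x^4 - 7488x^3 + 7424x^2 - 3072x. Since p(0) = det(-L) = 0, x divides p(x). The largest eigenvalue, 6, is at most the vertex count 8. By the matrix-tree theorem the graph has (1/8) * product of the nonzero eigenvalues = 384 spanning trees.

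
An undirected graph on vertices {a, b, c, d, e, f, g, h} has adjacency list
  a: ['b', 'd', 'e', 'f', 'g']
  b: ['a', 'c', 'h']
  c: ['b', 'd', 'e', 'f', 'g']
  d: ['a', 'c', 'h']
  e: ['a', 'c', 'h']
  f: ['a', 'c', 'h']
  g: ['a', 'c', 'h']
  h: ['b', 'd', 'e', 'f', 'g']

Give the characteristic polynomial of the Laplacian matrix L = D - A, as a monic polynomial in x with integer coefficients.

With the vertex order [a, b, c, d, e, f, g, h], the degrees are [5, 3, 5, 3, 3, 3, 3, 5], giving D = diag(5, 3, 5, 3, 3, 3, 3, 5) and L = D - A. L has integer entries, so p(x) = det(xI - L) has integer coefficients. Expanding the determinant yields x^8 - 30x^7 + 375x^6 - 2540x^5 + 10095x^4 - 23598x^3 + 30105x^2 - 16200x. Since p(0) = det(-L) = 0, x divides p(x). The largest eigenvalue, 8, is at most the vertex count 8. By the matrix-tree theorem the graph has (1/8) * product of the nonzero eigenvalues = 2025 spanning trees.

x^8 - 30x^7 + 375x^6 - 2540x^5 + 10095x^4 - 23598x^3 + 30105x^2 - 16200x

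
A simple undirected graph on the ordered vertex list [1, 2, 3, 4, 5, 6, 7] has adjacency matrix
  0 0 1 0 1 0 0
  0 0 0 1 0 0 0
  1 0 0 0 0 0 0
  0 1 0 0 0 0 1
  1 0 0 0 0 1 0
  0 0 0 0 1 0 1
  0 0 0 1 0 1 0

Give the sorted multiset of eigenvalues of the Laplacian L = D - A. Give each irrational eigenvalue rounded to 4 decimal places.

[0, 0.1981, 0.7530, 1.5550, 2.4450, 3.2470, 3.8019]

Reading degrees in the order [1, 2, 3, 4, 5, 6, 7] gives [2, 1, 1, 2, 2, 2, 2]; set D = diag(2, 1, 1, 2, 2, 2, 2) and form L = D - A. Since every row of L sums to 0, the all-ones vector is in the kernel and 0 is an eigenvalue. The single zero eigenvalue shows the graph is connected. The largest eigenvalue, 3.8019, is at most the vertex count 7.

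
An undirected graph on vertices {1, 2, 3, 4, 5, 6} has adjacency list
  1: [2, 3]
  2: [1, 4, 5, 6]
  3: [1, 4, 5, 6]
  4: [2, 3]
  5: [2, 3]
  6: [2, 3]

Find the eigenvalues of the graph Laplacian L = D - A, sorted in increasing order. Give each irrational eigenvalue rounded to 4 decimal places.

[0, 2, 2, 2, 4, 6]

Each diagonal entry of L is the vertex degree and each off-diagonal entry is -1 where an edge is present, 0 otherwise; in the order [1, 2, 3, 4, 5, 6] the diagonal is [2, 4, 4, 2, 2, 2]. Since every row of L sums to 0, the all-ones vector is in the kernel and 0 is an eigenvalue. The single zero eigenvalue shows the graph is connected.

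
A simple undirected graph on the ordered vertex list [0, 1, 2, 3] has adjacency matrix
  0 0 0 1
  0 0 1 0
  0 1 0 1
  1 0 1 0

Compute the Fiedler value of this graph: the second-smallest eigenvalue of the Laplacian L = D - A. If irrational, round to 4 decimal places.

With the vertex order [0, 1, 2, 3], the degrees are [1, 1, 2, 2], giving D = diag(1, 1, 2, 2) and L = D - A. Computing the eigenvalues of L and sorting gives [0, 0.5858, 2, 3.4142]. The Fiedler value lambda_2 = 0.5858 is strictly positive, so the graph is connected. By the matrix-tree theorem the graph has (1/4) * product of the nonzero eigenvalues = 1 spanning tree. The largest eigenvalue, 3.4142, is at most the vertex count 4.

0.5858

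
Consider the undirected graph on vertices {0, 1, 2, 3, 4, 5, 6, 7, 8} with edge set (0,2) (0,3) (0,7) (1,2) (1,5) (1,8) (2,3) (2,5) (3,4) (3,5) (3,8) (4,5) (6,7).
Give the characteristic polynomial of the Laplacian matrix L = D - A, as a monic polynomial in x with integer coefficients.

Each diagonal entry of L is the vertex degree and each off-diagonal entry is -1 where an edge is present, 0 otherwise; in the order [0, 1, 2, 3, 4, 5, 6, 7, 8] the diagonal is [3, 3, 4, 5, 2, 4, 1, 2, 2]. Computing det(xI - L) by cofactor expansion (or equivalently via sum-over-permutations) gives x^9 - 26x^8 + 281x^7 - 1638x^6 + 5585x^5 - 11268x^4 + 12868x^3 - 7282x^2 + 1377x. The coefficient of x^8 equals -trace(L) = -26, matching the sum of degrees.

x^9 - 26x^8 + 281x^7 - 1638x^6 + 5585x^5 - 11268x^4 + 12868x^3 - 7282x^2 + 1377x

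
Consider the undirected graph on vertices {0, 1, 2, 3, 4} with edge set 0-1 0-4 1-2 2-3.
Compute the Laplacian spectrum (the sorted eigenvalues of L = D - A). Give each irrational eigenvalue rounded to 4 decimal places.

[0, 0.3820, 1.3820, 2.6180, 3.6180]

Each diagonal entry of L is the vertex degree and each off-diagonal entry is -1 where an edge is present, 0 otherwise; in the order [0, 1, 2, 3, 4] the diagonal is [2, 2, 2, 1, 1]. Diagonalising L (or applying a numerical eigensolver to the 5x5 matrix) gives the spectrum above. There is one zero in the spectrum, matching the 1 component.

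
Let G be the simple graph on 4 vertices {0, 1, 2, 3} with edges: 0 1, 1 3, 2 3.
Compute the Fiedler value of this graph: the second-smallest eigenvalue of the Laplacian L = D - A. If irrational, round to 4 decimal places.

Each diagonal entry of L is the vertex degree and each off-diagonal entry is -1 where an edge is present, 0 otherwise; in the order [0, 1, 2, 3] the diagonal is [1, 2, 1, 2]. The sorted Laplacian eigenvalues are [0, 0.5858, 2, 3.4142]; the algebraic connectivity is the second entry, 0.5858.

0.5858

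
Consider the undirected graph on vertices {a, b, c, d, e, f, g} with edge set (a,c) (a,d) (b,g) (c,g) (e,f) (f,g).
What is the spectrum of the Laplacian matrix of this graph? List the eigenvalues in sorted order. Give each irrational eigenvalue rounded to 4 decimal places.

[0, 0.2603, 0.6262, 1.4055, 2.2742, 3.0996, 4.3342]

Reading degrees in the order [a, b, c, d, e, f, g] gives [2, 1, 2, 1, 1, 2, 3]; set D = diag(2, 1, 2, 1, 1, 2, 3) and form L = D - A. Diagonalising L (or applying a numerical eigensolver to the 7x7 matrix) gives the spectrum above. The single zero eigenvalue shows the graph is connected. The largest eigenvalue, 4.3342, is at most the vertex count 7.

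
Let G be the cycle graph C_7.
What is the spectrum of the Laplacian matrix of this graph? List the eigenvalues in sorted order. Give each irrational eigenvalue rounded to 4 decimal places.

The graph has 7 vertices and degree multiset [2, 2, 2, 2, 2, 2, 2]; D is the diagonal matrix of degrees and L = D - A. L is symmetric positive semidefinite, so every eigenvalue is real and nonnegative.

[0, 0.7530, 0.7530, 2.4450, 2.4450, 3.8019, 3.8019]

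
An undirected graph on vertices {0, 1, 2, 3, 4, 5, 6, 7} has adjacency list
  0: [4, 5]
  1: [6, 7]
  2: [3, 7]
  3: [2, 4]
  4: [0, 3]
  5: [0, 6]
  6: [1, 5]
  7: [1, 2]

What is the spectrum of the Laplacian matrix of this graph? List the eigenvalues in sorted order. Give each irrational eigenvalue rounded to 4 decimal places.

[0, 0.5858, 0.5858, 2, 2, 3.4142, 3.4142, 4]

Each diagonal entry of L is the vertex degree and each off-diagonal entry is -1 where an edge is present, 0 otherwise; in the order [0, 1, 2, 3, 4, 5, 6, 7] the diagonal is [2, 2, 2, 2, 2, 2, 2, 2]. L is symmetric positive semidefinite, so every eigenvalue is real and nonnegative. There is one zero in the spectrum, matching the 1 component. The eigenvalues sum to 16, which equals trace(L) = 2|E|.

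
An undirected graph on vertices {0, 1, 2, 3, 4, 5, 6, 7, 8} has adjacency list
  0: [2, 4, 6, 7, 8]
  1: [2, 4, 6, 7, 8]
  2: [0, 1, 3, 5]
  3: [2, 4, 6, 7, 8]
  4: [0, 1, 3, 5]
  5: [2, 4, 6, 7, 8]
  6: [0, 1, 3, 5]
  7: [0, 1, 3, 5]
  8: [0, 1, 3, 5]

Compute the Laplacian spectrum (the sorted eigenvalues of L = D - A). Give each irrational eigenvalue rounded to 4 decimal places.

Each diagonal entry of L is the vertex degree and each off-diagonal entry is -1 where an edge is present, 0 otherwise; in the order [0, 1, 2, 3, 4, 5, 6, 7, 8] the diagonal is [5, 5, 4, 5, 4, 5, 4, 4, 4]. Diagonalising L (or applying a numerical eigensolver to the 9x9 matrix) gives the spectrum above. The single zero eigenvalue shows the graph is connected. There is one zero in the spectrum, matching the 1 component.

[0, 4, 4, 4, 4, 5, 5, 5, 9]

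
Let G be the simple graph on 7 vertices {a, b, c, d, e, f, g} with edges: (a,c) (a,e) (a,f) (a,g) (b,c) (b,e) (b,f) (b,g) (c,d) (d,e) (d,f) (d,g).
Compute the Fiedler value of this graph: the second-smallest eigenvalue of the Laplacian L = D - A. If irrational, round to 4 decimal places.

3

With the vertex order [a, b, c, d, e, f, g], the degrees are [4, 4, 3, 4, 3, 3, 3], giving D = diag(4, 4, 3, 4, 3, 3, 3) and L = D - A. The sorted Laplacian eigenvalues are [0, 3, 3, 3, 4, 4, 7]; the algebraic connectivity is the second entry, 3. There is one zero in the spectrum, matching the 1 component. The largest eigenvalue, 7, is at most the vertex count 7.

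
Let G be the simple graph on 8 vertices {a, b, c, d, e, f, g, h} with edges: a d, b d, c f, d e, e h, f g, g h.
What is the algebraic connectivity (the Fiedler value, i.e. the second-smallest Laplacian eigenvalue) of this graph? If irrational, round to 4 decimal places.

With the vertex order [a, b, c, d, e, f, g, h], the degrees are [1, 1, 1, 3, 2, 2, 2, 2], giving D = diag(1, 1, 1, 3, 2, 2, 2, 2) and L = D - A. The smallest Laplacian eigenvalue is always 0. The next one, lambda_2 = 0.1667, measures how hard the graph is to disconnect: larger values mean better connectivity. The eigenvalues sum to 14, which equals trace(L) = 2|E|.

0.1667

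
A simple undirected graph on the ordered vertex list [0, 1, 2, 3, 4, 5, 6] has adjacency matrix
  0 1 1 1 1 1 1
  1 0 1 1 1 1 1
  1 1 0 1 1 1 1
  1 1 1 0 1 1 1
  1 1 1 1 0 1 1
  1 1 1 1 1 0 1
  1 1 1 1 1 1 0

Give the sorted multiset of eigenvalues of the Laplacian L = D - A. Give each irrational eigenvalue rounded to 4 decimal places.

Reading degrees in the order [0, 1, 2, 3, 4, 5, 6] gives [6, 6, 6, 6, 6, 6, 6]; set D = diag(6, 6, 6, 6, 6, 6, 6) and form L = D - A. L is symmetric positive semidefinite, so every eigenvalue is real and nonnegative. The single zero eigenvalue shows the graph is connected. The eigenvalues sum to 42, which equals trace(L) = 2|E|. By the matrix-tree theorem the graph has (1/7) * product of the nonzero eigenvalues = 16807 spanning trees.

[0, 7, 7, 7, 7, 7, 7]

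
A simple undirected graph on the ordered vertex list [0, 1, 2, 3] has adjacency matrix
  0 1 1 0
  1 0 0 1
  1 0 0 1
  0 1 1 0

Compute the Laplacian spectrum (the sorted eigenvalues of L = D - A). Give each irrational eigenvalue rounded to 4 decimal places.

With the vertex order [0, 1, 2, 3], the degrees are [2, 2, 2, 2], giving D = diag(2, 2, 2, 2) and L = D - A. The multiplicity of 0 as a Laplacian eigenvalue equals the number of connected components. There is one zero in the spectrum, matching the 1 component.

[0, 2, 2, 4]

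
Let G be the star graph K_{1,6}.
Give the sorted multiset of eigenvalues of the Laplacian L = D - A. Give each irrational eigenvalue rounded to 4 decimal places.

The graph has 7 vertices and degree multiset [6, 1, 1, 1, 1, 1, 1]; D is the diagonal matrix of degrees and L = D - A. L is symmetric positive semidefinite, so every eigenvalue is real and nonnegative. The single zero eigenvalue shows the graph is connected.

[0, 1, 1, 1, 1, 1, 7]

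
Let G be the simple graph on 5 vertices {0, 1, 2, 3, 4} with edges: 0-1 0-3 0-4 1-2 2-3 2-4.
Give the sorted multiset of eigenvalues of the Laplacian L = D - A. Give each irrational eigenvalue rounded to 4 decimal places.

[0, 2, 2, 3, 5]

Reading degrees in the order [0, 1, 2, 3, 4] gives [3, 2, 3, 2, 2]; set D = diag(3, 2, 3, 2, 2) and form L = D - A. L is symmetric positive semidefinite, so every eigenvalue is real and nonnegative. The single zero eigenvalue shows the graph is connected. The eigenvalues sum to 12, which equals trace(L) = 2|E|.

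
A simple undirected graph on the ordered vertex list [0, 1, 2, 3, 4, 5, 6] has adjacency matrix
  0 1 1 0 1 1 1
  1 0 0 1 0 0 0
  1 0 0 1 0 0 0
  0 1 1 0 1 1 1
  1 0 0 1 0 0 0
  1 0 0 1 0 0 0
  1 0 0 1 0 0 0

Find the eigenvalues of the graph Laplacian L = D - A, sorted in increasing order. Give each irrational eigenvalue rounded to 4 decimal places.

[0, 2, 2, 2, 2, 5, 7]

With the vertex order [0, 1, 2, 3, 4, 5, 6], the degrees are [5, 2, 2, 5, 2, 2, 2], giving D = diag(5, 2, 2, 5, 2, 2, 2) and L = D - A. L is symmetric positive semidefinite, so every eigenvalue is real and nonnegative. The largest eigenvalue, 7, is at most the vertex count 7.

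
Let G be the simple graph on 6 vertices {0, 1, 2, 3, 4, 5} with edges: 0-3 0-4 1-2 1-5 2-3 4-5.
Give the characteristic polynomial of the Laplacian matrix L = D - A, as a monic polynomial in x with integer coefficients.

x^6 - 12x^5 + 54x^4 - 112x^3 + 105x^2 - 36x

Each diagonal entry of L is the vertex degree and each off-diagonal entry is -1 where an edge is present, 0 otherwise; in the order [0, 1, 2, 3, 4, 5] the diagonal is [2, 2, 2, 2, 2, 2]. The eigenvalues of L are [0, 1, 1, 3, 3, 4]; the characteristic polynomial is the product of (x - lambda_i), which multiplies out to x^6 - 12x^5 + 54x^4 - 112x^3 + 105x^2 - 36x. Since p(0) = det(-L) = 0, x divides p(x). The largest eigenvalue, 4, is at most the vertex count 6. By the matrix-tree theorem the graph has (1/6) * product of the nonzero eigenvalues = 6 spanning trees.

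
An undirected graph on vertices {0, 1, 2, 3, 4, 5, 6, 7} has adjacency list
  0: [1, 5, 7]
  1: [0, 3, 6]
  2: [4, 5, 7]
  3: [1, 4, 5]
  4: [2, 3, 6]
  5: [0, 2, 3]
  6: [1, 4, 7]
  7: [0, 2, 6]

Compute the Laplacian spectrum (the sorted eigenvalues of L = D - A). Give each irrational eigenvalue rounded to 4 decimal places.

Reading degrees in the order [0, 1, 2, 3, 4, 5, 6, 7] gives [3, 3, 3, 3, 3, 3, 3, 3]; set D = diag(3, 3, 3, 3, 3, 3, 3, 3) and form L = D - A. Since every row of L sums to 0, the all-ones vector is in the kernel and 0 is an eigenvalue. The single zero eigenvalue shows the graph is connected. There is one zero in the spectrum, matching the 1 component. By the matrix-tree theorem the graph has (1/8) * product of the nonzero eigenvalues = 384 spanning trees.

[0, 2, 2, 2, 4, 4, 4, 6]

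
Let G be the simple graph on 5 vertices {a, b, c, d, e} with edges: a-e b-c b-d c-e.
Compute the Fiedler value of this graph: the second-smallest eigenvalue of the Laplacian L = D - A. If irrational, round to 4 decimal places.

Reading degrees in the order [a, b, c, d, e] gives [1, 2, 2, 1, 2]; set D = diag(1, 2, 2, 1, 2) and form L = D - A. The smallest Laplacian eigenvalue is always 0. The next one, lambda_2 = 0.3820, measures how hard the graph is to disconnect: larger values mean better connectivity.

0.3820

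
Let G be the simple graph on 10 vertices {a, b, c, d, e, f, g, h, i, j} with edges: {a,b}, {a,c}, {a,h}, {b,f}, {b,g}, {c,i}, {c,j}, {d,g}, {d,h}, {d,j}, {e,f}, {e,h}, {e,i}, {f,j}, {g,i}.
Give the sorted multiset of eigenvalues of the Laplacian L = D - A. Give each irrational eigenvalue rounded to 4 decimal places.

[0, 2, 2, 2, 2, 2, 5, 5, 5, 5]

Each diagonal entry of L is the vertex degree and each off-diagonal entry is -1 where an edge is present, 0 otherwise; in the order [a, b, c, d, e, f, g, h, i, j] the diagonal is [3, 3, 3, 3, 3, 3, 3, 3, 3, 3]. The multiplicity of 0 as a Laplacian eigenvalue equals the number of connected components. The single zero eigenvalue shows the graph is connected. By the matrix-tree theorem the graph has (1/10) * product of the nonzero eigenvalues = 2000 spanning trees. The largest eigenvalue, 5, is at most the vertex count 10.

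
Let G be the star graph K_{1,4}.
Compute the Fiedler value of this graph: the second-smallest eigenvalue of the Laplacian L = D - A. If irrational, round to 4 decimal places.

1

The graph has 5 vertices and degree multiset [4, 1, 1, 1, 1]; D is the diagonal matrix of degrees and L = D - A. The smallest Laplacian eigenvalue is always 0. The next one, lambda_2 = 1, measures how hard the graph is to disconnect: larger values mean better connectivity. By the matrix-tree theorem the graph has (1/5) * product of the nonzero eigenvalues = 1 spanning tree. There is one zero in the spectrum, matching the 1 component.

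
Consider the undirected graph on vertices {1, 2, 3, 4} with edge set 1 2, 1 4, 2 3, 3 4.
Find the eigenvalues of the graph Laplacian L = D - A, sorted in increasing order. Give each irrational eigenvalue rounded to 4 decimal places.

[0, 2, 2, 4]

Reading degrees in the order [1, 2, 3, 4] gives [2, 2, 2, 2]; set D = diag(2, 2, 2, 2) and form L = D - A. The multiplicity of 0 as a Laplacian eigenvalue equals the number of connected components.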